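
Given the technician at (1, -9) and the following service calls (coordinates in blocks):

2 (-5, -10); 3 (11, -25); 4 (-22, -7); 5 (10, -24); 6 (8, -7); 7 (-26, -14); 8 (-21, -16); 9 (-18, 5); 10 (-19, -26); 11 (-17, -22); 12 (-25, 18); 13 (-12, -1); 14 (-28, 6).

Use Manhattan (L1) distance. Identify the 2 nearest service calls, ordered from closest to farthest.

Distances from (1, -9):
2: |-6| + |-1| = 6 + 1 = 7 blocks
3: |10| + |-16| = 10 + 16 = 26 blocks
4: |-23| + |2| = 23 + 2 = 25 blocks
5: |9| + |-15| = 9 + 15 = 24 blocks
6: |7| + |2| = 7 + 2 = 9 blocks
7: |-27| + |-5| = 27 + 5 = 32 blocks
8: |-22| + |-7| = 22 + 7 = 29 blocks
9: |-19| + |14| = 19 + 14 = 33 blocks
10: |-20| + |-17| = 20 + 17 = 37 blocks
11: |-18| + |-13| = 18 + 13 = 31 blocks
12: |-26| + |27| = 26 + 27 = 53 blocks
13: |-13| + |8| = 13 + 8 = 21 blocks
14: |-29| + |15| = 29 + 15 = 44 blocks
Sorted: 2 (7 blocks) < 6 (9 blocks) < 13 (21 blocks) < 5 (24 blocks) < …

2, 6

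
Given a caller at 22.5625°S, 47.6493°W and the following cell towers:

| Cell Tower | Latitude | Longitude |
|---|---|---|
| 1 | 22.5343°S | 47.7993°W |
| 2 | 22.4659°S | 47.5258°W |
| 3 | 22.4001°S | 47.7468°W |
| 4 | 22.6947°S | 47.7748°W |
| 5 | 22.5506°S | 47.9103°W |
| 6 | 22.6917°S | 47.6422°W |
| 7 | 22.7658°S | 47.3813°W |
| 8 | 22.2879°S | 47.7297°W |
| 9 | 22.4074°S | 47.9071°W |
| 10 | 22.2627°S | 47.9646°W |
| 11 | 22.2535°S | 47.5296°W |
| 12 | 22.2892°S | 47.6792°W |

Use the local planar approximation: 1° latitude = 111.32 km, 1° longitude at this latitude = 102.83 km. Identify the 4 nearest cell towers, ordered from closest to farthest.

Distances from 22.5625°S, 47.6493°W:
1: √((0.0282·111.32)² + (-0.1500·102.83)²) = √(9.854727 + 237.915200) = 15.7407 km
2: √((0.0966·111.32)² + (0.1235·102.83)²) = √(115.638020 + 161.277427) = 16.6408 km
3: √((0.1624·111.32)² + (-0.0975·102.83)²) = √(326.827390 + 100.519172) = 20.6724 km
4: √((-0.1322·111.32)² + (-0.1255·102.83)²) = √(216.575490 + 166.543284) = 19.5734 km
5: √((0.0119·111.32)² + (-0.2610·102.83)²) = √(1.754851 + 720.312060) = 26.8713 km
6: √((-0.1292·111.32)² + (0.0071·102.83)²) = √(206.857572 + 0.533036) = 14.4011 km
7: √((-0.2033·111.32)² + (0.2680·102.83)²) = √(512.178274 + 759.467615) = 35.6601 km
8: √((0.2746·111.32)² + (-0.0804·102.83)²) = √(934.431480 + 68.352085) = 31.6668 km
9: √((0.1551·111.32)² + (-0.2578·102.83)²) = √(298.105501 + 702.757514) = 31.6364 km
10: √((0.2998·111.32)² + (-0.3153·102.83)²) = √(1113.806255 + 1051.205472) = 46.5297 km
11: √((0.3090·111.32)² + (0.1197·102.83)²) = √(1183.214148 + 151.505351) = 36.5338 km
12: √((0.2733·111.32)² + (-0.0299·102.83)²) = √(925.604929 + 9.453270) = 30.5787 km
Sorted: 6 (14.4011 km) < 1 (15.7407 km) < 2 (16.6408 km) < 4 (19.5734 km) < 3 (20.6724 km) < 5 (26.8713 km) < …

6, 1, 2, 4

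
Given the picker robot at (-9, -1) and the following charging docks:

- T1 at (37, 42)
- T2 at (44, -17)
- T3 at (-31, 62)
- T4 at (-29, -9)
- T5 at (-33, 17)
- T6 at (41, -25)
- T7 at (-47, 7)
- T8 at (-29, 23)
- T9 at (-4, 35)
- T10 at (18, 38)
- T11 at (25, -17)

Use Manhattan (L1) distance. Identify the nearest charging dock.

T4

Distances from (-9, -1):
T1: |46| + |43| = 46 + 43 = 89
T2: |53| + |-16| = 53 + 16 = 69
T3: |-22| + |63| = 22 + 63 = 85
T4: |-20| + |-8| = 20 + 8 = 28
T5: |-24| + |18| = 24 + 18 = 42
T6: |50| + |-24| = 50 + 24 = 74
T7: |-38| + |8| = 38 + 8 = 46
T8: |-20| + |24| = 20 + 24 = 44
T9: |5| + |36| = 5 + 36 = 41
T10: |27| + |39| = 27 + 39 = 66
T11: |34| + |-16| = 34 + 16 = 50
Minimum: T4 at 28.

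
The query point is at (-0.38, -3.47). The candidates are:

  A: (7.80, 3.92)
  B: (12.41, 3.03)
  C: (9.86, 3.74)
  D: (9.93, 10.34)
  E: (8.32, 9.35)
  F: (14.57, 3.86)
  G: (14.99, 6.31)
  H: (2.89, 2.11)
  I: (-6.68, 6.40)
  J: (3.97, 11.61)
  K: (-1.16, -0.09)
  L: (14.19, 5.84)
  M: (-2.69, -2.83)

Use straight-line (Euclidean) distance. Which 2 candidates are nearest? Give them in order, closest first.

M, K

Distances from (-0.38, -3.47):
A: 11.02
B: 14.35
C: 12.52
D: 17.23
E: 15.49
F: 16.65
G: 18.22
H: 6.47
I: 11.71
J: 15.69
K: 3.47
L: 17.29
M: 2.40
Sorted: M (2.40) < K (3.47) < H (6.47) < A (11.02) < …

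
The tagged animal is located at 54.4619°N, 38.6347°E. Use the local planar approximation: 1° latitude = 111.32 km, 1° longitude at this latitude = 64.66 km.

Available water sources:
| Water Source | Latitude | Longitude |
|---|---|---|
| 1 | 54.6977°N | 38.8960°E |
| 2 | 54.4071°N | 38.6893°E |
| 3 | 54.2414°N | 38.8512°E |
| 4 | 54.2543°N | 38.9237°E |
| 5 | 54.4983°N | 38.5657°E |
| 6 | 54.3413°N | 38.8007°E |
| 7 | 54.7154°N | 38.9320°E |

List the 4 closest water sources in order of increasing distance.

Distances from 54.4619°N, 38.6347°E:
1: √((0.2358·111.32)² + (0.2613·64.66)²) = √(689.023441 + 285.463259) = 31.2168 km
2: √((-0.0548·111.32)² + (0.0546·64.66)²) = √(37.214099 + 12.463978) = 7.0483 km
3: √((-0.2205·111.32)² + (0.2165·64.66)²) = √(602.509062 + 195.968921) = 28.2574 km
4: √((-0.2076·111.32)² + (0.2890·64.66)²) = √(534.073579 + 349.194252) = 29.7198 km
5: √((0.0364·111.32)² + (-0.0690·64.66)²) = √(16.419093 + 19.905339) = 6.0270 km
6: √((-0.1206·111.32)² + (0.1660·64.66)²) = √(180.235780 + 115.209310) = 17.1885 km
7: √((0.2535·111.32)² + (0.2973·64.66)²) = √(796.346953 + 369.539800) = 34.1451 km
Sorted: 5 (6.0270 km) < 2 (7.0483 km) < 6 (17.1885 km) < 3 (28.2574 km) < 4 (29.7198 km) < 1 (31.2168 km) < …

5, 2, 6, 3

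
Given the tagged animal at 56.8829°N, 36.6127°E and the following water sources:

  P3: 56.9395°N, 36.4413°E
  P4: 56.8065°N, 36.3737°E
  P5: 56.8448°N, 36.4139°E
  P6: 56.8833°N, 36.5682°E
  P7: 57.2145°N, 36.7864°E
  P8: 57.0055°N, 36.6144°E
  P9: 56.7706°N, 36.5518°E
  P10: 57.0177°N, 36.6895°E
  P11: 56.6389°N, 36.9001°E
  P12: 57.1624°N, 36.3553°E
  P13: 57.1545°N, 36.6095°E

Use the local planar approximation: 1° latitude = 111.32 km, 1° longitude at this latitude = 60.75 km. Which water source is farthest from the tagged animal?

P7

Distances from 56.8829°N, 36.6127°E:
P3: √((0.0566·111.32)² + (-0.1714·60.75)²) = √(39.698972 + 108.421198) = 12.1705 km
P4: √((-0.0764·111.32)² + (-0.2390·60.75)²) = √(72.332440 + 210.808621) = 16.8268 km
P5: √((-0.0381·111.32)² + (-0.1988·60.75)²) = √(17.988558 + 145.856344) = 12.8002 km
P6: √((0.0004·111.32)² + (-0.0445·60.75)²) = √(0.001983 + 7.308236) = 2.7037 km
P7: √((0.3316·111.32)² + (0.1737·60.75)²) = √(1362.622134 + 111.350508) = 38.3924 km
P8: √((0.1226·111.32)² + (0.0017·60.75)²) = √(186.263318 + 0.010666) = 13.6482 km
P9: √((-0.1123·111.32)² + (-0.0609·60.75)²) = √(156.280902 + 13.687595) = 13.0372 km
P10: √((0.1348·111.32)² + (0.0768·60.75)²) = √(225.178115 + 21.767823) = 15.7145 km
P11: √((-0.2440·111.32)² + (0.2874·60.75)²) = √(737.778590 + 304.835886) = 32.2895 km
P12: √((0.2795·111.32)² + (-0.2574·60.75)²) = √(968.077262 + 244.517333) = 34.8223 km
P13: √((0.2716·111.32)² + (-0.0032·60.75)²) = √(914.125716 + 0.037791) = 30.2351 km
Maximum: P7 at 38.3924 km.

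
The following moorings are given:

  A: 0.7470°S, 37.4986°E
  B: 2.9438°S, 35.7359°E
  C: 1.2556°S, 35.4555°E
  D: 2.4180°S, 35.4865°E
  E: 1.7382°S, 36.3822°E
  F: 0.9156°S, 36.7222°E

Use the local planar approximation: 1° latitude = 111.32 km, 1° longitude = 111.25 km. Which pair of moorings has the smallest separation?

Pairwise distances:
B–D: √((0.5258·111.32)² + (-0.2494·111.25)²) = √(3426.001580 + 769.826643) = 64.7752 km
A–F: √((-0.1686·111.32)² + (-0.7764·111.25)²) = √(352.258544 + 7460.554250) = 88.3901 km
E–F: √((0.8226·111.32)² + (0.3400·111.25)²) = √(8385.400416 + 1430.730625) = 99.0764 km
C–E: √((-0.4826·111.32)² + (0.9267·111.25)²) = √(2886.164167 + 10628.656346) = 116.2533 km
D–E: √((0.6798·111.32)² + (0.8957·111.25)²) = √(5726.756479 + 9929.449874) = 125.1248 km
C–D: √((-1.1624·111.32)² + (0.0310·111.25)²) = √(16743.937641 + 11.893877) = 129.4443 km
C–F: √((0.3400·111.32)² + (1.2667·111.25)²) = √(1432.531661 + 19858.552090) = 145.9146 km
B–E: √((1.2056·111.32)² + (0.6463·111.25)²) = √(18011.624067 + 5169.735826) = 152.2543 km
A–E: √((-0.9912·111.32)² + (-1.1164·111.25)²) = √(12175.000341 + 15425.515800) = 166.1340 km
B–C: √((1.6882·111.32)² + (-0.2804·111.25)²) = √(35317.844265 + 973.096830) = 190.5018 km
D–F: √((1.5024·111.32)² + (1.2357·111.25)²) = √(27971.615204 + 18898.447680) = 216.4949 km
A–C: √((-0.5086·111.32)² + (-2.0431·111.25)²) = √(3205.524547 + 51662.960201) = 234.2402 km
B–F: √((2.0282·111.32)² + (0.9863·111.25)²) = √(50976.257990 + 12039.767645) = 251.0299 km
A–D: √((-1.6710·111.32)² + (-2.0121·111.25)²) = √(34601.848087 + 50107.087678) = 291.0480 km
A–B: √((-2.1968·111.32)² + (-1.7627·111.25)²) = √(59803.614747 + 38455.357075) = 313.4629 km
Closest pair: B–D at 64.7752 km.

B and D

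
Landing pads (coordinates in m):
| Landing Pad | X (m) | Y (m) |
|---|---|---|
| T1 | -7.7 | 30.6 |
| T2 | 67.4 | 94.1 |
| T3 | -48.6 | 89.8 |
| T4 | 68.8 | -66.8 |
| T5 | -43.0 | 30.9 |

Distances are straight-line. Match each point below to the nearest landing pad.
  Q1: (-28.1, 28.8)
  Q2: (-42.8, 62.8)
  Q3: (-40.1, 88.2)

Q1→T5; Q2→T3; Q3→T3

Q1 at (-28.1, 28.8):
  T1: √((20.4)² + (1.8)²) = √(416.160 + 3.240) = 20.5 m
  T2: √((95.5)² + (65.3)²) = √(9120.250 + 4264.090) = 115.7 m
  T3: √((-20.5)² + (61.0)²) = √(420.250 + 3721.000) = 64.4 m
  T4: √((96.9)² + (-95.6)²) = √(9389.610 + 9139.360) = 136.1 m
  T5: √((-14.9)² + (2.1)²) = √(222.010 + 4.410) = 15.0 m
  → nearest: T5 (15.0 m)
Q2 at (-42.8, 62.8):
  T1: √((35.1)² + (-32.2)²) = √(1232.010 + 1036.840) = 47.6 m
  T2: √((110.2)² + (31.3)²) = √(12144.040 + 979.690) = 114.6 m
  T3: √((-5.8)² + (27.0)²) = √(33.640 + 729.000) = 27.6 m
  T4: √((111.6)² + (-129.6)²) = √(12454.560 + 16796.160) = 171.0 m
  T5: √((-0.2)² + (-31.9)²) = √(0.040 + 1017.610) = 31.9 m
  → nearest: T3 (27.6 m)
Q3 at (-40.1, 88.2):
  T1: √((32.4)² + (-57.6)²) = √(1049.760 + 3317.760) = 66.1 m
  T2: √((107.5)² + (5.9)²) = √(11556.250 + 34.810) = 107.7 m
  T3: √((-8.5)² + (1.6)²) = √(72.250 + 2.560) = 8.6 m
  T4: √((108.9)² + (-155.0)²) = √(11859.210 + 24025.000) = 189.4 m
  T5: √((-2.9)² + (-57.3)²) = √(8.410 + 3283.290) = 57.4 m
  → nearest: T3 (8.6 m)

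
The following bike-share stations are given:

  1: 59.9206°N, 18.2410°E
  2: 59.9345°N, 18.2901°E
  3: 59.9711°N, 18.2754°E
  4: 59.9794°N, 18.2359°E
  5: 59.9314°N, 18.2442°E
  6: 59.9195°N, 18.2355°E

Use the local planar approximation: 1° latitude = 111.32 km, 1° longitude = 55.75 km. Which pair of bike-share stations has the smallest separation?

1 and 6

Pairwise distances:
1–2: 3.1444 km
1–3: 5.9398 km
1–4: 6.5518 km
1–5: 1.2154 km
1–6: 0.3302 km
2–3: 4.1559 km
2–4: 5.8406 km
2–5: 2.5821 km
2–6: 3.4719 km
3–4: 2.3881 km
3–5: 4.7494 km
3–6: 6.1598 km
4–5: 5.3634 km
4–6: 6.6681 km
5–6: 1.4107 km
Closest pair: 1–6 at 0.3302 km.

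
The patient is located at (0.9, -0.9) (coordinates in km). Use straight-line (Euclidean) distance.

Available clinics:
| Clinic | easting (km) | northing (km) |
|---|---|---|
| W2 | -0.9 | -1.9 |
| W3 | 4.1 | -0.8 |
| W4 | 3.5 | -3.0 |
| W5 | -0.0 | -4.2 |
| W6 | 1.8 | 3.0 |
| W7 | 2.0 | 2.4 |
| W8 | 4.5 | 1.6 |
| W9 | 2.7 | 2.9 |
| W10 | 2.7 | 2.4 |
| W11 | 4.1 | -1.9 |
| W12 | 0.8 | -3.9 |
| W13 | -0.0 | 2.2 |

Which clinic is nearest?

Distances from (0.9, -0.9):
W2: √((-1.8)² + (-1.0)²) = √(3.2400 + 1.0000) = 2.06 km
W3: √((3.2)² + (0.1)²) = √(10.2400 + 0.0100) = 3.20 km
W4: √((2.6)² + (-2.1)²) = √(6.7600 + 4.4100) = 3.34 km
W5: √((-0.9)² + (-3.3)²) = √(0.8100 + 10.8900) = 3.42 km
W6: √((0.9)² + (3.9)²) = √(0.8100 + 15.2100) = 4.00 km
W7: √((1.1)² + (3.3)²) = √(1.2100 + 10.8900) = 3.48 km
W8: √((3.6)² + (2.5)²) = √(12.9600 + 6.2500) = 4.38 km
W9: √((1.8)² + (3.8)²) = √(3.2400 + 14.4400) = 4.20 km
W10: √((1.8)² + (3.3)²) = √(3.2400 + 10.8900) = 3.76 km
W11: √((3.2)² + (-1.0)²) = √(10.2400 + 1.0000) = 3.35 km
W12: √((-0.1)² + (-3.0)²) = √(0.0100 + 9.0000) = 3.00 km
W13: √((-0.9)² + (3.1)²) = √(0.8100 + 9.6100) = 3.23 km
Minimum: W2 at 2.06 km.

W2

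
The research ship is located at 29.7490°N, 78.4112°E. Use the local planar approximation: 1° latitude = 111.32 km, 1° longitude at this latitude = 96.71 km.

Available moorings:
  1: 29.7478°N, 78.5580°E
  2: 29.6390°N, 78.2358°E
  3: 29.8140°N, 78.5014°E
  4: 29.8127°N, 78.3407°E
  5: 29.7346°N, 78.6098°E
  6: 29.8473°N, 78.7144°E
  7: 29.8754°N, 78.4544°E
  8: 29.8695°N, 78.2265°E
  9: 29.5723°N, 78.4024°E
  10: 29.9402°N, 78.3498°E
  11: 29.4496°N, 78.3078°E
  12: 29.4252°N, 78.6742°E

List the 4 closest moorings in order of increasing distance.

Distances from 29.7490°N, 78.4112°E:
1: 14.1977 km
2: 20.9209 km
3: 11.3337 km
4: 9.8371 km
5: 19.2734 km
6: 31.2978 km
7: 14.6780 km
8: 22.3383 km
9: 19.6886 km
10: 22.0972 km
11: 34.7970 km
12: 44.1157 km
Sorted: 4 (9.8371 km) < 3 (11.3337 km) < 1 (14.1977 km) < 7 (14.6780 km) < 5 (19.2734 km) < 9 (19.6886 km) < …

4, 3, 1, 7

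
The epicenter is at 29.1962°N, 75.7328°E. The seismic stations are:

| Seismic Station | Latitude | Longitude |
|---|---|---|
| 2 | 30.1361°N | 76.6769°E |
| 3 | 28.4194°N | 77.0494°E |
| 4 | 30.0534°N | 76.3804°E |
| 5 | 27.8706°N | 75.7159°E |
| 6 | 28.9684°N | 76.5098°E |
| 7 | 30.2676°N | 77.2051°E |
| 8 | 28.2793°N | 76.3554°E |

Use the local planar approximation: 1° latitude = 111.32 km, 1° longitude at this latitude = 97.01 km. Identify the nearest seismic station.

6

Distances from 29.1962°N, 75.7328°E:
2: 139.0524 km
3: 154.2430 km
4: 114.2474 km
5: 147.5749 km
6: 79.5281 km
7: 186.0771 km
8: 118.6006 km
Minimum: 6 at 79.5281 km.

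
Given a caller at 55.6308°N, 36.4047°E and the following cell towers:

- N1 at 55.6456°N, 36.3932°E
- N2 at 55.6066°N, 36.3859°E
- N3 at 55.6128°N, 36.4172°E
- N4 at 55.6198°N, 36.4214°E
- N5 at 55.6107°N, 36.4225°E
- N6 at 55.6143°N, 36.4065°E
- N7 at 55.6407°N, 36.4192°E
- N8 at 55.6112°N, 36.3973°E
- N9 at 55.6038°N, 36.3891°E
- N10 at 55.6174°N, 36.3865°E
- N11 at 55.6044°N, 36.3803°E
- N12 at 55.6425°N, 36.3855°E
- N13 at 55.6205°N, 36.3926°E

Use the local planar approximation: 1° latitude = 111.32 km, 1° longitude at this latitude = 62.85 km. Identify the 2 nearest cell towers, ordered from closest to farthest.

N13, N7

Distances from 55.6308°N, 36.4047°E:
N1: √((0.0148·111.32)² + (-0.0115·62.85)²) = √(2.714375 + 0.522404) = 1.7991 km
N2: √((-0.0242·111.32)² + (-0.0188·62.85)²) = √(7.257334 + 1.396131) = 2.9417 km
N3: √((-0.0180·111.32)² + (0.0125·62.85)²) = √(4.015054 + 0.617207) = 2.1523 km
N4: √((-0.0110·111.32)² + (0.0167·62.85)²) = √(1.499449 + 1.101650) = 1.6128 km
N5: √((-0.0201·111.32)² + (0.0178·62.85)²) = √(5.006549 + 1.251557) = 2.5016 km
N6: √((-0.0165·111.32)² + (0.0018·62.85)²) = √(3.373761 + 0.012798) = 1.8403 km
N7: √((0.0099·111.32)² + (0.0145·62.85)²) = √(1.214554 + 0.830513) = 1.4301 km
N8: √((-0.0196·111.32)² + (-0.0074·62.85)²) = √(4.760565 + 0.216309) = 2.2309 km
N9: √((-0.0270·111.32)² + (-0.0156·62.85)²) = √(9.033872 + 0.961302) = 3.1615 km
N10: √((-0.0134·111.32)² + (-0.0182·62.85)²) = √(2.225133 + 1.308439) = 1.8798 km
N11: √((-0.0264·111.32)² + (-0.0244·62.85)²) = √(8.636828 + 2.351745) = 3.3149 km
N12: √((0.0117·111.32)² + (-0.0192·62.85)²) = √(1.696360 + 1.456173) = 1.7755 km
N13: √((-0.0103·111.32)² + (-0.0121·62.85)²) = √(1.314682 + 0.578337) = 1.3759 km
Sorted: N13 (1.3759 km) < N7 (1.4301 km) < N4 (1.6128 km) < N12 (1.7755 km) < …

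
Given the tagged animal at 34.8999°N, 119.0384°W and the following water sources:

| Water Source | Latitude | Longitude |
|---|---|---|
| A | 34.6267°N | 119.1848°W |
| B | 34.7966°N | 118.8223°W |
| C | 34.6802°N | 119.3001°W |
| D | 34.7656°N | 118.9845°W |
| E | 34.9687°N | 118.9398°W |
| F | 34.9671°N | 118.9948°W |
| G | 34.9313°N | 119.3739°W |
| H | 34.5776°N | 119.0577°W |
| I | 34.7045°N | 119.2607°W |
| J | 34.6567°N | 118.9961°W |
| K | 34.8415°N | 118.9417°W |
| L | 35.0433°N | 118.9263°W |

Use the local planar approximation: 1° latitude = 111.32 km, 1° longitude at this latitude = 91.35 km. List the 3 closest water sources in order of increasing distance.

F, K, E

Distances from 34.8999°N, 119.0384°W:
A: 33.2232 km
B: 22.8458 km
C: 34.2002 km
D: 15.7402 km
E: 11.8231 km
F: 8.4749 km
G: 30.8466 km
H: 35.9217 km
I: 29.7578 km
J: 27.3474 km
K: 10.9679 km
L: 18.9655 km
Sorted: F (8.4749 km) < K (10.9679 km) < E (11.8231 km) < D (15.7402 km) < L (18.9655 km) < …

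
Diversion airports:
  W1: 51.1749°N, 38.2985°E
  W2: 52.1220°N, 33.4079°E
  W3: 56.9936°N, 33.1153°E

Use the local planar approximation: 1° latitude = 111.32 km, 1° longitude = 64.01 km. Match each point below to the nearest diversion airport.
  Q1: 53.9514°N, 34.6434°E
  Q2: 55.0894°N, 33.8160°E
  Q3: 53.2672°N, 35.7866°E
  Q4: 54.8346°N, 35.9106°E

Q1→W2; Q2→W3; Q3→W2; Q4→W3

Q1 at 53.9514°N, 34.6434°E:
  W1: 387.6456 km
  W2: 218.4655 km
  W3: 352.5004 km
  → nearest: W2 (218.4655 km)
Q2 at 55.0894°N, 33.8160°E:
  W1: 521.7418 km
  W2: 331.3622 km
  W3: 216.6687 km
  → nearest: W3 (216.6687 km)
Q3 at 53.2672°N, 35.7866°E:
  W1: 283.0224 km
  W2: 198.5834 km
  W3: 448.6820 km
  → nearest: W2 (198.5834 km)
Q4 at 54.8346°N, 35.9106°E:
  W1: 435.1275 km
  W2: 341.8292 km
  W3: 299.6301 km
  → nearest: W3 (299.6301 km)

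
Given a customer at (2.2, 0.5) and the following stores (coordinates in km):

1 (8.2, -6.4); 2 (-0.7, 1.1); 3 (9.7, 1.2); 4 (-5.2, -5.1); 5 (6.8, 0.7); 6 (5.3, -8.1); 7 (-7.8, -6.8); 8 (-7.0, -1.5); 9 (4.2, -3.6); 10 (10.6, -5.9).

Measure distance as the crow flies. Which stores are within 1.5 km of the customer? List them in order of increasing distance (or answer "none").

Distances from (2.2, 0.5):
1: √((6.0)² + (-6.9)²) = √(36.00000 + 47.61000) = 9.144 km
2: √((-2.9)² + (0.6)²) = √(8.41000 + 0.36000) = 2.961 km
3: √((7.5)² + (0.7)²) = √(56.25000 + 0.49000) = 7.533 km
4: √((-7.4)² + (-5.6)²) = √(54.76000 + 31.36000) = 9.280 km
5: √((4.6)² + (0.2)²) = √(21.16000 + 0.04000) = 4.604 km
6: √((3.1)² + (-8.6)²) = √(9.61000 + 73.96000) = 9.142 km
7: √((-10.0)² + (-7.3)²) = √(100.00000 + 53.29000) = 12.381 km
8: √((-9.2)² + (-2.0)²) = √(84.64000 + 4.00000) = 9.415 km
9: √((2.0)² + (-4.1)²) = √(4.00000 + 16.81000) = 4.562 km
10: √((8.4)² + (-6.4)²) = √(70.56000 + 40.96000) = 10.560 km
Threshold 1.5 km: none within range.

none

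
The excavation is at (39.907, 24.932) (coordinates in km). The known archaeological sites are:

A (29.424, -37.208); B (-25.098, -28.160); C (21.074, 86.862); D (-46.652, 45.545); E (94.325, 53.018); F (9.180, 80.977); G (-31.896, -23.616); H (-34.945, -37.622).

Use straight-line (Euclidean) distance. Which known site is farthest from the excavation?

H

Distances from (39.907, 24.932):
A: √((-10.483)² + (-62.140)²) = √(109.89329 + 3861.37960) = 63.018 km
B: √((-65.005)² + (-53.092)²) = √(4225.65002 + 2818.76046) = 83.931 km
C: √((-18.833)² + (61.930)²) = √(354.68189 + 3835.32490) = 64.730 km
D: √((-86.559)² + (20.613)²) = √(7492.46048 + 424.89577) = 88.980 km
E: √((54.418)² + (28.086)²) = √(2961.31872 + 788.82340) = 61.238 km
F: √((-30.727)² + (56.045)²) = √(944.14853 + 3141.04203) = 63.915 km
G: √((-71.803)² + (-48.548)²) = √(5155.67081 + 2356.90830) = 86.675 km
H: √((-74.852)² + (-62.554)²) = √(5602.82190 + 3913.00292) = 97.549 km
Maximum: H at 97.549 km.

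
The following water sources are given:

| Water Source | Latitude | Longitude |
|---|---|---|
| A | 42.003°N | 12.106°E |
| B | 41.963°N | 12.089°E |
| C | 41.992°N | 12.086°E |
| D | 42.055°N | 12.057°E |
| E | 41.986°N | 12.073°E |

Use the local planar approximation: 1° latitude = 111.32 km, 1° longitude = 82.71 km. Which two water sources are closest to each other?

Pairwise distances:
A–B: 4.670 km
A–C: 2.058 km
A–D: 7.066 km
A–E: 3.321 km
B–C: 3.238 km
B–D: 10.578 km
B–E: 2.882 km
C–D: 7.412 km
C–E: 1.266 km
D–E: 7.794 km
Closest pair: C–E at 1.266 km.

C and E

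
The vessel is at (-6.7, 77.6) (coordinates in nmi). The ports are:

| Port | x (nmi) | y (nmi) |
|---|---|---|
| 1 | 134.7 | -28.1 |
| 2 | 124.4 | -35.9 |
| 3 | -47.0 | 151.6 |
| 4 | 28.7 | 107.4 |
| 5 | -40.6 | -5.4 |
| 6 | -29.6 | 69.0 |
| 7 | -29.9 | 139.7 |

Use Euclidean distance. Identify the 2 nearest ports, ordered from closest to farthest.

Distances from (-6.7, 77.6):
1: 176.5 nmi
2: 173.4 nmi
3: 84.3 nmi
4: 46.3 nmi
5: 89.7 nmi
6: 24.5 nmi
7: 66.3 nmi
Sorted: 6 (24.5 nmi) < 4 (46.3 nmi) < 7 (66.3 nmi) < 3 (84.3 nmi) < …

6, 4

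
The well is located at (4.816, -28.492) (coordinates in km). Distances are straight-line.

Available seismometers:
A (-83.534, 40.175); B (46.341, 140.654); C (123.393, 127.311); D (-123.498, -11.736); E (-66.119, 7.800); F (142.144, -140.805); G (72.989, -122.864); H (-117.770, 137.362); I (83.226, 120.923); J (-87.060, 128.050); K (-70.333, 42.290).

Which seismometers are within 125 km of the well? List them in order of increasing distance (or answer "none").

Distances from (4.816, -28.492):
A: √((-88.350)² + (68.667)²) = √(7805.72250 + 4715.15689) = 111.897 km
B: √((41.525)² + (169.146)²) = √(1724.32562 + 28610.36932) = 174.169 km
C: √((118.577)² + (155.803)²) = √(14060.50493 + 24274.57481) = 195.793 km
D: √((-128.314)² + (16.756)²) = √(16464.48260 + 280.76354) = 129.403 km
E: √((-70.935)² + (36.292)²) = √(5031.77423 + 1317.10926) = 79.680 km
F: √((137.328)² + (-112.313)²) = √(18858.97958 + 12614.20997) = 177.407 km
G: √((68.173)² + (-94.372)²) = √(4647.55793 + 8906.07438) = 116.420 km
H: √((-122.586)² + (165.854)²) = √(15027.32740 + 27507.54932) = 206.240 km
I: √((78.410)² + (149.415)²) = √(6148.12810 + 22324.84222) = 168.739 km
J: √((-91.876)² + (156.542)²) = √(8441.19938 + 24505.39776) = 181.512 km
K: √((-75.149)² + (70.782)²) = √(5647.37220 + 5010.09152) = 103.235 km
Threshold 125 km: E (79.680 km), K (103.235 km), A (111.897 km), G (116.420 km) are within range.

E, K, A, G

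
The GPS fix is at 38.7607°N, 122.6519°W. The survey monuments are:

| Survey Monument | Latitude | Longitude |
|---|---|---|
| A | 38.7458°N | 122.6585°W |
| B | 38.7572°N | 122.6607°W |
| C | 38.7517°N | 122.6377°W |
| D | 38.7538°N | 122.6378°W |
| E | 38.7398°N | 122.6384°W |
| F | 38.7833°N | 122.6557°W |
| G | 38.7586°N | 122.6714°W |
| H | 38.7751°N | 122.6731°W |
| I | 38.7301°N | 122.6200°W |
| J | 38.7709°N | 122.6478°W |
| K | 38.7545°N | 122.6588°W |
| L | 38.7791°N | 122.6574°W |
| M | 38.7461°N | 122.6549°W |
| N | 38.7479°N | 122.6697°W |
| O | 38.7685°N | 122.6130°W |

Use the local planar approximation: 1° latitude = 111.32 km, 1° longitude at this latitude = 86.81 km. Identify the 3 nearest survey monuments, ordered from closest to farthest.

B, K, J

Distances from 38.7607°N, 122.6519°W:
A: √((-0.0149·111.32)² + (-0.0066·86.81)²) = √(2.751180 + 0.328267) = 1.7548 km
B: √((-0.0035·111.32)² + (-0.0088·86.81)²) = √(0.151804 + 0.583586) = 0.8575 km
C: √((-0.0090·111.32)² + (0.0142·86.81)²) = √(1.003764 + 1.519554) = 1.5885 km
D: √((-0.0069·111.32)² + (0.0141·86.81)²) = √(0.589990 + 1.498227) = 1.4451 km
E: √((-0.0209·111.32)² + (0.0135·86.81)²) = √(5.413012 + 1.373432) = 2.6051 km
F: √((0.0226·111.32)² + (-0.0038·86.81)²) = √(6.329411 + 0.108819) = 2.5374 km
G: √((-0.0021·111.32)² + (-0.0195·86.81)²) = √(0.054649 + 2.865555) = 1.7089 km
H: √((0.0144·111.32)² + (-0.0212·86.81)²) = √(2.569635 + 3.386969) = 2.4406 km
I: √((-0.0306·111.32)² + (0.0319·86.81)²) = √(11.603506 + 7.668685) = 4.3900 km
J: √((0.0102·111.32)² + (0.0041·86.81)²) = √(1.289278 + 0.126680) = 1.1899 km
K: √((-0.0062·111.32)² + (-0.0069·86.81)²) = √(0.476354 + 0.358788) = 0.9139 km
L: √((0.0184·111.32)² + (-0.0055·86.81)²) = √(4.195484 + 0.227963) = 2.1032 km
M: √((-0.0146·111.32)² + (-0.0030·86.81)²) = √(2.641509 + 0.067824) = 1.6460 km
N: √((-0.0128·111.32)² + (-0.0178·86.81)²) = √(2.030329 + 2.387699) = 2.1019 km
O: √((0.0078·111.32)² + (0.0389·86.81)²) = √(0.753938 + 11.403514) = 3.4868 km
Sorted: B (0.8575 km) < K (0.9139 km) < J (1.1899 km) < D (1.4451 km) < C (1.5885 km) < …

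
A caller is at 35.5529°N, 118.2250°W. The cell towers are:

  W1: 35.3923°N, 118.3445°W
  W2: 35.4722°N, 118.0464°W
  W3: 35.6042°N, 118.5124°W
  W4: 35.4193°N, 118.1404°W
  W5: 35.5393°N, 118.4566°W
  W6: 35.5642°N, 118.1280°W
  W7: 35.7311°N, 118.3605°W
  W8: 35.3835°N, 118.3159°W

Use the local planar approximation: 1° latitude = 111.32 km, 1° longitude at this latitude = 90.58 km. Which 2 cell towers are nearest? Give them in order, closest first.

Distances from 35.5529°N, 118.2250°W:
W1: 20.8995 km
W2: 18.5045 km
W3: 26.6517 km
W4: 16.7305 km
W5: 21.0329 km
W6: 8.8759 km
W7: 23.3272 km
W8: 20.5768 km
Sorted: W6 (8.8759 km) < W4 (16.7305 km) < W2 (18.5045 km) < W8 (20.5768 km) < …

W6, W4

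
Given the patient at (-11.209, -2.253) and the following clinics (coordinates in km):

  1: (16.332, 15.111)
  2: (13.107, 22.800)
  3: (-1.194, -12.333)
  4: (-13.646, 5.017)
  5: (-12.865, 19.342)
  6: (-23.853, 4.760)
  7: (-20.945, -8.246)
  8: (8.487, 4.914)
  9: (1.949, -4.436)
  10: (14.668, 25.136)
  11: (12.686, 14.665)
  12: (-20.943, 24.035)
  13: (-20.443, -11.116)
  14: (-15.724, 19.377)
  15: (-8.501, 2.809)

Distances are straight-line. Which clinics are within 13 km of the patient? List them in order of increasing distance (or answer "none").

Distances from (-11.209, -2.253):
1: √((27.541)² + (17.364)²) = √(758.50668 + 301.50850) = 32.558 km
2: √((24.316)² + (25.053)²) = √(591.26786 + 627.65281) = 34.913 km
3: √((10.015)² + (-10.080)²) = √(100.30023 + 101.60640) = 14.209 km
4: √((-2.437)² + (7.270)²) = √(5.93897 + 52.85290) = 7.668 km
5: √((-1.656)² + (21.595)²) = √(2.74234 + 466.34402) = 21.658 km
6: √((-12.644)² + (7.013)²) = √(159.87074 + 49.18217) = 14.459 km
7: √((-9.736)² + (-5.993)²) = √(94.78970 + 35.91605) = 11.433 km
8: √((19.696)² + (7.167)²) = √(387.93242 + 51.36589) = 20.959 km
9: √((13.158)² + (-2.183)²) = √(173.13296 + 4.76549) = 13.338 km
10: √((25.877)² + (27.389)²) = √(669.61913 + 750.15732) = 37.680 km
11: √((23.895)² + (16.918)²) = √(570.97102 + 286.21872) = 29.278 km
12: √((-9.734)² + (26.288)²) = √(94.75076 + 691.05894) = 28.032 km
13: √((-9.234)² + (-8.863)²) = √(85.26676 + 78.55277) = 12.799 km
14: √((-4.515)² + (21.630)²) = √(20.38523 + 467.85690) = 22.096 km
15: √((2.708)² + (5.062)²) = √(7.33326 + 25.62384) = 5.741 km
Threshold 13 km: 15 (5.741 km), 4 (7.668 km), 7 (11.433 km), 13 (12.799 km) are within range.

15, 4, 7, 13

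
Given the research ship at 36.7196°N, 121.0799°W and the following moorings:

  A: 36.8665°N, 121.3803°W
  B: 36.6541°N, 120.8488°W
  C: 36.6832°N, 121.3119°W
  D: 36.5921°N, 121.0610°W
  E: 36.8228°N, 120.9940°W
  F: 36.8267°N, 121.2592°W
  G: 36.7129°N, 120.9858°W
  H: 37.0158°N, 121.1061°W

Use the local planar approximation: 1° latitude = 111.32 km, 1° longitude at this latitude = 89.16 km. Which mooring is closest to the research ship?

Distances from 36.7196°N, 121.0799°W:
A: 31.3812 km
B: 21.8570 km
C: 21.0783 km
D: 14.2930 km
E: 13.8071 km
F: 19.9426 km
G: 8.4230 km
H: 33.0556 km
Minimum: G at 8.4230 km.

G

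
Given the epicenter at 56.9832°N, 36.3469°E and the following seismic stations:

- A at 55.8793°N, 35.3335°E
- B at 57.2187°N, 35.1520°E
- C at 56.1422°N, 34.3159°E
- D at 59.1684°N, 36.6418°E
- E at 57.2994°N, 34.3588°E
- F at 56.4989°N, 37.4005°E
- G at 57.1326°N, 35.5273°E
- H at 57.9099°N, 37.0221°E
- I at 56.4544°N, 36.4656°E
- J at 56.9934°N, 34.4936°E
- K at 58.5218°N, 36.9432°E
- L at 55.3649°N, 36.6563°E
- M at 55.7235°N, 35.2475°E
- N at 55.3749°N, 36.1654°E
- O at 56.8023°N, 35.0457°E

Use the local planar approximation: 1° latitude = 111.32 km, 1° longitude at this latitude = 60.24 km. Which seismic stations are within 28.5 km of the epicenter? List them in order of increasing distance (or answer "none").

Distances from 56.9832°N, 36.3469°E:
A: 137.2143 km
B: 76.6062 km
C: 154.0572 km
D: 243.9043 km
E: 124.8287 km
F: 83.2756 km
G: 52.0986 km
H: 110.8892 km
I: 59.2987 km
J: 111.6486 km
K: 175.0032 km
L: 181.1107 km
M: 155.0823 km
N: 179.3695 km
O: 80.9298 km
Threshold 28.5 km: none within range.

none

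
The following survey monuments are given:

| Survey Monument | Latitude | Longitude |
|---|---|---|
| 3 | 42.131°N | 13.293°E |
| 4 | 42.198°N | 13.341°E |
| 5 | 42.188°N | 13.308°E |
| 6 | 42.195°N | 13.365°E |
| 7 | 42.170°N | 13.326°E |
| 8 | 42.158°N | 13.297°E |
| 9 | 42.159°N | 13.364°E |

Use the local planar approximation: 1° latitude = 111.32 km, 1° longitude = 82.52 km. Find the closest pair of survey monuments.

4 and 6

Pairwise distances:
3–4: 8.445 km
3–5: 6.465 km
3–6: 9.277 km
3–7: 5.125 km
3–8: 3.024 km
3–9: 6.636 km
4–5: 2.942 km
4–6: 2.008 km
4–7: 3.354 km
4–8: 5.745 km
4–9: 4.738 km
5–6: 4.768 km
5–7: 2.494 km
5–8: 3.461 km
5–9: 5.637 km
6–7: 4.255 km
6–8: 6.961 km
6–9: 4.008 km
7–8: 2.741 km
7–9: 3.366 km
8–9: 5.530 km
Closest pair: 4–6 at 2.008 km.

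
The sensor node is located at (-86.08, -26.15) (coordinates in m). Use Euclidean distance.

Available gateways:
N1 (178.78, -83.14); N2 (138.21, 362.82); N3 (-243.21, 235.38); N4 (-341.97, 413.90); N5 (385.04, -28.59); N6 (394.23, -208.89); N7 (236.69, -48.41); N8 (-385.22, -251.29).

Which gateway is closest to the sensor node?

N1

Distances from (-86.08, -26.15):
N1: 270.92 m
N2: 449.00 m
N3: 305.10 m
N4: 509.04 m
N5: 471.13 m
N6: 513.90 m
N7: 323.54 m
N8: 374.40 m
Minimum: N1 at 270.92 m.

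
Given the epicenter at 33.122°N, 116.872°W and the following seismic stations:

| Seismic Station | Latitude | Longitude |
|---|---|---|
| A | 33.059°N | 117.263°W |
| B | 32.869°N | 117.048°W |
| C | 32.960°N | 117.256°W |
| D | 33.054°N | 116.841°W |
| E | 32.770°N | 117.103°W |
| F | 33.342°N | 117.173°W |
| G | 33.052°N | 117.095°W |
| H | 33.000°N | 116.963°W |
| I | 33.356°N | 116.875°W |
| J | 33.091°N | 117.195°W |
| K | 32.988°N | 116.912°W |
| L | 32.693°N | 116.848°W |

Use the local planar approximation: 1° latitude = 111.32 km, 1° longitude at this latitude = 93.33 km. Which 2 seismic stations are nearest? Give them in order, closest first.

Distances from 33.122°N, 116.872°W:
A: √((-0.063·111.32)² + (-0.391·93.33)²) = √(49.18441 + 1331.66825) = 37.160 km
B: √((-0.253·111.32)² + (-0.176·93.33)²) = √(793.20864 + 269.81610) = 32.604 km
C: √((-0.162·111.32)² + (-0.384·93.33)²) = √(325.21939 + 1284.41385) = 40.120 km
D: √((-0.068·111.32)² + (0.031·93.33)²) = √(57.30127 + 8.37078) = 8.104 km
E: √((-0.352·111.32)² + (-0.231·93.33)²) = √(1535.43601 + 464.80040) = 44.724 km
F: √((0.220·111.32)² + (-0.301·93.33)²) = √(599.77969 + 789.17900) = 37.269 km
G: √((-0.070·111.32)² + (-0.223·93.33)²) = √(60.72150 + 433.16390) = 22.224 km
H: √((-0.122·111.32)² + (-0.091·93.33)²) = √(184.44465 + 72.13156) = 16.018 km
I: √((0.234·111.32)² + (-0.003·93.33)²) = √(678.54415 + 0.07839) = 26.050 km
J: √((-0.031·111.32)² + (-0.323·93.33)²) = √(11.90885 + 908.75660) = 30.342 km
K: √((-0.134·111.32)² + (-0.040·93.33)²) = √(222.51331 + 13.93678) = 15.377 km
L: √((-0.429·111.32)² + (0.024·93.33)²) = √(2280.66228 + 5.01724) = 47.809 km
Sorted: D (8.104 km) < K (15.377 km) < H (16.018 km) < G (22.224 km) < …

D, K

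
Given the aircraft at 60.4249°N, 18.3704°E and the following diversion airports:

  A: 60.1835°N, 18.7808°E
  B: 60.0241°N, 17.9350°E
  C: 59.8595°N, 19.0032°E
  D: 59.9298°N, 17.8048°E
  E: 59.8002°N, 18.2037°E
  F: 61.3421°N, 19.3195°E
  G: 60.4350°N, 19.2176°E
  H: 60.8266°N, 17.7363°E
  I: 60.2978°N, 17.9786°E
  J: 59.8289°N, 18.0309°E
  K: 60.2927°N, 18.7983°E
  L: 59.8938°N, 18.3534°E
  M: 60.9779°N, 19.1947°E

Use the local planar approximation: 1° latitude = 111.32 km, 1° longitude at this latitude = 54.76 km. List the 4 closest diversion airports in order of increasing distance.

I, K, A, G

Distances from 60.4249°N, 18.3704°E:
A: 35.0314 km
B: 50.5880 km
C: 71.8488 km
D: 63.2210 km
E: 70.1382 km
F: 114.5693 km
G: 46.4063 km
H: 56.6157 km
I: 25.7003 km
J: 68.9022 km
K: 27.6699 km
L: 59.1294 km
M: 76.3356 km
Sorted: I (25.7003 km) < K (27.6699 km) < A (35.0314 km) < G (46.4063 km) < B (50.5880 km) < H (56.6157 km) < …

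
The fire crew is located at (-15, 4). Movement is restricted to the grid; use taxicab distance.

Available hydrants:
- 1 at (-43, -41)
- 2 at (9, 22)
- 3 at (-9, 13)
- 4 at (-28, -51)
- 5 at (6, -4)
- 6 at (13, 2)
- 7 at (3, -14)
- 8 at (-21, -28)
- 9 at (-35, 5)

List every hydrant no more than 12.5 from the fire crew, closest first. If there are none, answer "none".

Distances from (-15, 4):
1: 73
2: 42
3: 15
4: 68
5: 29
6: 30
7: 36
8: 38
9: 21
Threshold 12.5: none within range.

none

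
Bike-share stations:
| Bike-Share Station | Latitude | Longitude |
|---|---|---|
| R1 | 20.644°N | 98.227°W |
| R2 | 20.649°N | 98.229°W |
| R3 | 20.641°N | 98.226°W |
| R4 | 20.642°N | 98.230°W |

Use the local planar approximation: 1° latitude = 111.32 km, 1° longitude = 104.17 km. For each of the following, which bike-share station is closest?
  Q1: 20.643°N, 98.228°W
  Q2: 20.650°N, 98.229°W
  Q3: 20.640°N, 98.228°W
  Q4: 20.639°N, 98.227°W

Q1→R1; Q2→R2; Q3→R3; Q4→R3

Q1 at 20.643°N, 98.228°W:
  R1: √((0.001·111.32)² + (0.001·104.17)²) = √(0.01239214 + 0.01085139) = 0.152458 km
  R2: √((0.006·111.32)² + (-0.001·104.17)²) = √(0.44611713 + 0.01085139) = 0.675994 km
  R3: √((-0.002·111.32)² + (0.002·104.17)²) = √(0.04956857 + 0.04340556) = 0.304917 km
  R4: √((-0.001·111.32)² + (-0.002·104.17)²) = √(0.01239214 + 0.04340556) = 0.236215 km
  → nearest: R1 (0.152458 km)
Q2 at 20.650°N, 98.229°W:
  R1: √((-0.006·111.32)² + (0.002·104.17)²) = √(0.44611713 + 0.04340556) = 0.699659 km
  R2: √((-0.001·111.32)² + (0.000·104.17)²) = √(0.01239214 + 0.00000000) = 0.111320 km
  R3: √((-0.009·111.32)² + (0.003·104.17)²) = √(1.00376353 + 0.09766250) = 1.049488 km
  R4: √((-0.008·111.32)² + (-0.001·104.17)²) = √(0.79309711 + 0.01085139) = 0.896632 km
  → nearest: R2 (0.111320 km)
Q3 at 20.640°N, 98.228°W:
  R1: √((0.004·111.32)² + (0.001·104.17)²) = √(0.19827428 + 0.01085139) = 0.457303 km
  R2: √((0.009·111.32)² + (-0.001·104.17)²) = √(1.00376353 + 0.01085139) = 1.007281 km
  R3: √((0.001·111.32)² + (0.002·104.17)²) = √(0.01239214 + 0.04340556) = 0.236215 km
  R4: √((0.002·111.32)² + (-0.002·104.17)²) = √(0.04956857 + 0.04340556) = 0.304917 km
  → nearest: R3 (0.236215 km)
Q4 at 20.639°N, 98.227°W:
  R1: √((0.005·111.32)² + (0.000·104.17)²) = √(0.30980356 + 0.00000000) = 0.556600 km
  R2: √((0.010·111.32)² + (-0.002·104.17)²) = √(1.23921424 + 0.04340556) = 1.132528 km
  R3: √((0.002·111.32)² + (0.001·104.17)²) = √(0.04956857 + 0.01085139) = 0.245805 km
  R4: √((0.003·111.32)² + (-0.003·104.17)²) = √(0.11152928 + 0.09766250) = 0.457375 km
  → nearest: R3 (0.245805 km)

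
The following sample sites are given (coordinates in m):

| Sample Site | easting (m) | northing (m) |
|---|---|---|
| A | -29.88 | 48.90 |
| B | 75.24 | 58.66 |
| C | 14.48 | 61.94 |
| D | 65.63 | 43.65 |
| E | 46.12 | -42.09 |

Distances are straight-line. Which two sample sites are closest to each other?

Pairwise distances:
A–B: 105.57 m
A–C: 46.24 m
A–D: 95.65 m
A–E: 118.55 m
B–C: 60.85 m
B–D: 17.82 m
B–E: 104.87 m
C–D: 54.32 m
C–E: 108.74 m
D–E: 87.93 m
Closest pair: B–D at 17.82 m.

B and D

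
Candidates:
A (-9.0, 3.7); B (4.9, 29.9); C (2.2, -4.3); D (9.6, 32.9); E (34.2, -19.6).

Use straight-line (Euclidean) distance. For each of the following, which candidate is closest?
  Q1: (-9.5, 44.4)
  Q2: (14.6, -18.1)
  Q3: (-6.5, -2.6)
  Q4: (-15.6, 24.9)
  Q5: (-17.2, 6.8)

Q1 at (-9.5, 44.4):
  A: 40.7
  B: 20.4
  C: 50.1
  D: 22.3
  E: 77.5
  → nearest: B (20.4)
Q2 at (14.6, -18.1):
  A: 32.1
  B: 49.0
  C: 18.6
  D: 51.2
  E: 19.7
  → nearest: C (18.6)
Q3 at (-6.5, -2.6):
  A: 6.8
  B: 34.4
  C: 8.9
  D: 39.0
  E: 44.1
  → nearest: A (6.8)
Q4 at (-15.6, 24.9):
  A: 22.2
  B: 21.1
  C: 34.2
  D: 26.4
  E: 66.8
  → nearest: B (21.1)
Q5 at (-17.2, 6.8):
  A: 8.8
  B: 32.0
  C: 22.4
  D: 37.4
  E: 57.8
  → nearest: A (8.8)

Q1→B; Q2→C; Q3→A; Q4→B; Q5→A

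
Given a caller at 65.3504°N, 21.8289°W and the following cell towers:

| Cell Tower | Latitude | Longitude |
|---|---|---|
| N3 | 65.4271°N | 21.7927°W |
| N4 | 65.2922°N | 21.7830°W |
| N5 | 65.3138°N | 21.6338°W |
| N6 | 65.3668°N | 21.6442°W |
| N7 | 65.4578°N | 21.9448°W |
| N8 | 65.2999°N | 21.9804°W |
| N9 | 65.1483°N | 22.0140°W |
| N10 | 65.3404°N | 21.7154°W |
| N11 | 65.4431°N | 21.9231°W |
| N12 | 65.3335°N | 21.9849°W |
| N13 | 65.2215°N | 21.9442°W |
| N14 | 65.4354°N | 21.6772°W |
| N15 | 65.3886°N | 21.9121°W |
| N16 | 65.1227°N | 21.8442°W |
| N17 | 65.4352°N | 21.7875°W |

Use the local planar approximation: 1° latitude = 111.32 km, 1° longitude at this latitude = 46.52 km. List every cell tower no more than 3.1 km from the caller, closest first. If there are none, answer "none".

Distances from 65.3504°N, 21.8289°W:
N3: 8.7027 km
N4: 6.8216 km
N5: 9.9486 km
N6: 8.7841 km
N7: 13.1153 km
N8: 9.0152 km
N9: 24.0893 km
N10: 5.3961 km
N11: 11.2113 km
N12: 7.4970 km
N13: 15.3189 km
N14: 11.8041 km
N15: 5.7501 km
N16: 25.3576 km
N17: 9.6344 km
Threshold 3.1 km: none within range.

none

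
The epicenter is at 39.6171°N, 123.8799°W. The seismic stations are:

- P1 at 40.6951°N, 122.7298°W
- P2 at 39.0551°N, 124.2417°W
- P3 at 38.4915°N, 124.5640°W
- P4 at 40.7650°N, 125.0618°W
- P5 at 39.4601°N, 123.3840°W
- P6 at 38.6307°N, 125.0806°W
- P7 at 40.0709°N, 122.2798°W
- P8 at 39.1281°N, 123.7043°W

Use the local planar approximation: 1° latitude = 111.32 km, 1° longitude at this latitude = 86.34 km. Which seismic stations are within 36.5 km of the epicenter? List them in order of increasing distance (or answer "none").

none

Distances from 39.6171°N, 123.8799°W:
P1: 155.7598 km
P2: 69.9270 km
P3: 138.5252 km
P4: 163.5299 km
P5: 46.2457 km
P6: 151.0116 km
P7: 147.0990 km
P8: 56.5074 km
Threshold 36.5 km: none within range.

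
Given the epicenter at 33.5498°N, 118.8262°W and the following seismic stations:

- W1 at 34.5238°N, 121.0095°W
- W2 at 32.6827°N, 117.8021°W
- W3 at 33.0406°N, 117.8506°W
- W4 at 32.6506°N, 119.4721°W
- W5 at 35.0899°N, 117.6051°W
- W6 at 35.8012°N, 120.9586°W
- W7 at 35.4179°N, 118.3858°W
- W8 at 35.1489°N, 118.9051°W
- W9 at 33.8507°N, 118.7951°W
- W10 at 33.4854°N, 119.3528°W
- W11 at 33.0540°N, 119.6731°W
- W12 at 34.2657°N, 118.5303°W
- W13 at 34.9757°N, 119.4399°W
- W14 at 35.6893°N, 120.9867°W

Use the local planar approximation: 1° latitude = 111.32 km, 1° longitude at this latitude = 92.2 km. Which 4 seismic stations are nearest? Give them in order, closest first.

W9, W10, W12, W11

Distances from 33.5498°N, 118.8262°W:
W1: √((0.9740·111.32)² + (-2.1833·92.2)²) = √(11756.128083 + 40521.794676) = 228.6437 km
W2: √((-0.8671·111.32)² + (1.0241·92.2)²) = √(9317.186050 + 8915.517861) = 135.0285 km
W3: √((-0.5092·111.32)² + (0.9756·92.2)²) = √(3213.092181 + 8091.060068) = 106.3210 km
W4: √((-0.8992·111.32)² + (-0.6459·92.2)²) = √(10019.798590 + 3546.438322) = 116.4742 km
W5: √((1.5401·111.32)² + (1.2211·92.2)²) = √(29393.021820 + 12675.476797) = 205.1061 km
W6: √((2.2514·111.32)² + (-2.1324·92.2)²) = √(62813.315686 + 38654.422549) = 318.5400 km
W7: √((1.8681·111.32)² + (0.4404·92.2)²) = √(43246.068930 + 1648.756280) = 211.8840 km
W8: √((1.5991·111.32)² + (-0.0789·92.2)²) = √(31688.205212 + 52.919514) = 178.1604 km
W9: √((0.3009·111.32)² + (0.0311·92.2)²) = √(1121.994611 + 8.222097) = 33.6187 km
W10: √((-0.0644·111.32)² + (-0.5266·92.2)²) = √(51.394676 + 2357.347198) = 49.0789 km
W11: √((-0.4958·111.32)² + (-0.8469·92.2)²) = √(3046.207199 + 6097.139166) = 95.6208 km
W12: √((0.7159·111.32)² + (0.2959·92.2)²) = √(6351.131723 + 744.306433) = 84.2344 km
W13: √((1.4259·111.32)² + (-0.6137·92.2)²) = √(25195.590044 + 3201.651732) = 168.5148 km
W14: √((2.1395·111.32)² + (-2.1605·92.2)²) = √(56724.539248 + 39679.883044) = 310.4906 km
Sorted: W9 (33.6187 km) < W10 (49.0789 km) < W12 (84.2344 km) < W11 (95.6208 km) < W3 (106.3210 km) < W4 (116.4742 km) < …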